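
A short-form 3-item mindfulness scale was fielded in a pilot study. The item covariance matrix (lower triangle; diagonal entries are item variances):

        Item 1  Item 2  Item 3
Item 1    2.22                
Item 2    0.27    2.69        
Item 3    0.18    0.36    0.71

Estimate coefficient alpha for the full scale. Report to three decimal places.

coefficient alpha = 0.336

sum of item variances = 2.22 + 2.69 + 0.71 = 5.62
Sum of off-diagonal covariances = 0.81
Var(T) = 5.62 + 2 × 0.81 = 7.24
α = (k/(k−1))·(1 − sum of item variances/Var(T)) = (3/2)·(1 − 5.62/7.24) = 0.336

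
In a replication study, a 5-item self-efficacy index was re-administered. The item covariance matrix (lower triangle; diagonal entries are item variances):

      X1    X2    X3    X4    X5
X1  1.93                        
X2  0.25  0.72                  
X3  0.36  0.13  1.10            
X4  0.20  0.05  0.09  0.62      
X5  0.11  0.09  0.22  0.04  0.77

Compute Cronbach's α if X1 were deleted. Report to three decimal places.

α = 0.372

Remaining items: X2, X3, X4, X5 (k = 4).
ΣVar(i) = 0.72 + 1.10 + 0.62 + 0.77 = 3.21
σ²_T = 3.21 + 2 × 0.62 = 4.45
α (item deleted) = (4/3)·(1 − 3.21/4.45) = 0.372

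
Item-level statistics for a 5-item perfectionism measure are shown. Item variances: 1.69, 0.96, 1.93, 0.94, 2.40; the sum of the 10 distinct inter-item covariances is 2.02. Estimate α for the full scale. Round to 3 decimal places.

Σσ²ᵢ = 1.69 + 0.96 + 1.93 + 0.94 + 2.40 = 7.92
Sum of distinct covariances = 2.02
σ²_T = Σσ²ᵢ + 2·Σcov = 7.92 + 2 × 2.02 = 11.96
α = (5/4)·(1 − 7.92/11.96) = 0.422

α = 0.422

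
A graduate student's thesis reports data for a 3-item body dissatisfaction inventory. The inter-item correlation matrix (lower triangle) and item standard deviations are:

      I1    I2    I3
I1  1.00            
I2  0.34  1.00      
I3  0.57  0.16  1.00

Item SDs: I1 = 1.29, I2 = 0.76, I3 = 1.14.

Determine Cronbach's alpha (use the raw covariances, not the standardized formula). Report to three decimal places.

Cronbach's alpha = 0.638

Σσ²ᵢ = 1.29² + 0.76² + 1.14² = 3.5413
Covariances σ_ij = r_ij · s_i · s_j:
  σ(I1,I2) = 0.34 × 1.29 × 0.76 = 0.3333
  σ(I1,I3) = 0.57 × 1.29 × 1.14 = 0.8382
  σ(I2,I3) = 0.16 × 0.76 × 1.14 = 0.1386
σ²_T = Σσ²ᵢ + 2·Σσ_ij = 3.5413 + 2 × 1.3101 = 6.1615
α = (3/2)·(1 − 3.5413/6.1615) = 0.638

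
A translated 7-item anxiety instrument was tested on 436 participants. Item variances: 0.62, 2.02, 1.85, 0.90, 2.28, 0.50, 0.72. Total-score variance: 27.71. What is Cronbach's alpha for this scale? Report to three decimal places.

sum of item variances = 0.62 + 2.02 + 1.85 + 0.90 + 2.28 + 0.50 + 0.72 = 8.89
α = (k/(k−1))·(1 − sum of item variances/total variance) = (7/6)·(1 − 8.89/27.71) = 0.792

α = 0.792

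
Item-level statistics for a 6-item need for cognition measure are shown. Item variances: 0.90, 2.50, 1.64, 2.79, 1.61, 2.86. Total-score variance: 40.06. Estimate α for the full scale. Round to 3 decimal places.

α = 0.832

ΣVar(i) = 0.90 + 2.50 + 1.64 + 2.79 + 1.61 + 2.86 = 12.30
α = (k/(k−1))·(1 − ΣVar(i)/total variance) = (6/5)·(1 − 12.30/40.06) = 0.832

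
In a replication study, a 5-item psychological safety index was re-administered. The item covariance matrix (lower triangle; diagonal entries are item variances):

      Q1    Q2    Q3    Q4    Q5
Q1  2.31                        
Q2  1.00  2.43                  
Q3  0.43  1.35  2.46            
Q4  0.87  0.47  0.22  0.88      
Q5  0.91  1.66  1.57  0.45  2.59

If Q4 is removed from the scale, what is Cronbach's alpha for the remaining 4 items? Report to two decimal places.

Remaining items: Q1, Q2, Q3, Q5 (k = 4).
Σσᵢ² = 2.31 + 2.43 + 2.46 + 2.59 = 9.79
Var(T) = 9.79 + 2 × 6.92 = 23.63
α (item deleted) = (4/3)·(1 − 9.79/23.63) = 0.78

α = 0.78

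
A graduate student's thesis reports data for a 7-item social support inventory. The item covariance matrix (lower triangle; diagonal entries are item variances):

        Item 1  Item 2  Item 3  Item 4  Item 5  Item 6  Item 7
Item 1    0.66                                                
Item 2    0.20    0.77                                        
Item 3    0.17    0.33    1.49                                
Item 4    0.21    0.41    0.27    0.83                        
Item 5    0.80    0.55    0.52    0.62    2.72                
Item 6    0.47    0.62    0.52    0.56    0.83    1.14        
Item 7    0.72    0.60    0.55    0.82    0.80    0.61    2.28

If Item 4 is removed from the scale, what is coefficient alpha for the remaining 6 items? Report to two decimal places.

Remaining items: Item 1, Item 2, Item 3, Item 5, Item 6, Item 7 (k = 6).
Σσ²ᵢ = 0.66 + 0.77 + 1.49 + 2.72 + 1.14 + 2.28 = 9.06
σ²_T = 9.06 + 2 × 8.29 = 25.64
α (item deleted) = (6/5)·(1 − 9.06/25.64) = 0.78

α = 0.78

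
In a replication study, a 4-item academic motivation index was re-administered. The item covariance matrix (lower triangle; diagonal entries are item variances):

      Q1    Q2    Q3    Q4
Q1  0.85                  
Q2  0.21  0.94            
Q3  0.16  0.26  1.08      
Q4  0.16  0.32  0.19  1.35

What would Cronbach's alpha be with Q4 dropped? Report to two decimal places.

Remaining items: Q1, Q2, Q3 (k = 3).
ΣVar(i) = 0.85 + 0.94 + 1.08 = 2.87
total variance = 2.87 + 2 × 0.63 = 4.13
α (item deleted) = (3/2)·(1 − 2.87/4.13) = 0.46

α = 0.46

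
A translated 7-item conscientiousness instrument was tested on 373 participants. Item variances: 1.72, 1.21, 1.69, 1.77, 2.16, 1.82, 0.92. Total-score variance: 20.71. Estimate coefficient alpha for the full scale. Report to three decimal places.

coefficient alpha = 0.531

sum of item variances = 1.72 + 1.21 + 1.69 + 1.77 + 2.16 + 1.82 + 0.92 = 11.29
α = (k/(k−1))·(1 − sum of item variances/σ²_total) = (7/6)·(1 − 11.29/20.71) = 0.531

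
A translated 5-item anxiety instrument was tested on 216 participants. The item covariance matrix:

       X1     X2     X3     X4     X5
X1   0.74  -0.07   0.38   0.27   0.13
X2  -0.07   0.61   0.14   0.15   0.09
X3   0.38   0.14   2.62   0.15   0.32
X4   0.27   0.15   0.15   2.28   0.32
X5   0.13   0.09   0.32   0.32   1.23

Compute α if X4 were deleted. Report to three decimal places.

α = 0.368

Remaining items: X1, X2, X3, X5 (k = 4).
sum of item variances = 0.74 + 0.61 + 2.62 + 1.23 = 5.20
total variance = 5.20 + 2 × 0.99 = 7.18
α (item deleted) = (4/3)·(1 − 5.20/7.18) = 0.368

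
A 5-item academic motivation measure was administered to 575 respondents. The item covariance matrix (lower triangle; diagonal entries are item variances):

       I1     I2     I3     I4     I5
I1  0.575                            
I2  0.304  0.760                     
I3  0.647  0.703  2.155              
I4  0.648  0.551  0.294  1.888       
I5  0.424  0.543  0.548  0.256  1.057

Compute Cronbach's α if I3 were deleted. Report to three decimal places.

Remaining items: I1, I2, I4, I5 (k = 4).
Σσ²ᵢ = 0.575 + 0.760 + 1.888 + 1.057 = 4.280
Var(T) = 4.280 + 2 × 2.726 = 9.732
α (item deleted) = (4/3)·(1 − 4.280/9.732) = 0.747

α = 0.747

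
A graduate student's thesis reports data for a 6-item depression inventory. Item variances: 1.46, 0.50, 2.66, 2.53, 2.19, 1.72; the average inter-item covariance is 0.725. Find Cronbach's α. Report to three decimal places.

Σσ²ᵢ = 1.46 + 0.50 + 2.66 + 2.53 + 2.19 + 1.72 = 11.06
Sum of the 15 distinct covariances = 15 × 0.725 = 10.875
total variance = Σσ²ᵢ + 2·Σcov = 11.06 + 2 × 10.875 = 32.810
α = (6/5)·(1 − 11.06/32.810) = 0.795

α = 0.795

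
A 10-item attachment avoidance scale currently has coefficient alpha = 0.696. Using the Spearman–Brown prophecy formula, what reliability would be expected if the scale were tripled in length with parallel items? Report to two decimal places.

Length factor m = 3
α' = m·α / (1 + (m−1)·α)
   = 3 × 0.696 / (1 + (3 − 1) × 0.696)
   = 2.0880 / 2.3920 = 0.87

predicted reliability = 0.87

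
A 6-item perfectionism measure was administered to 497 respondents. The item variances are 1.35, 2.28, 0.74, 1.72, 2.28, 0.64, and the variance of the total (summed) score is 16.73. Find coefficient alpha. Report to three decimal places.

sum of item variances = 1.35 + 2.28 + 0.74 + 1.72 + 2.28 + 0.64 = 9.01
α = (k/(k−1))·(1 − sum of item variances/σ²_T) = (6/5)·(1 − 9.01/16.73) = 0.554

α = 0.554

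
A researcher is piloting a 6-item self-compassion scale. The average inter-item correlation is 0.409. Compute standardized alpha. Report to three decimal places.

standardized alpha = 0.806

Standardized α = k·r̄ / (1 + (k−1)·r̄) = 6 × 0.409 / (1 + 5 × 0.409)
  = 2.4540 / 3.0450 = 0.806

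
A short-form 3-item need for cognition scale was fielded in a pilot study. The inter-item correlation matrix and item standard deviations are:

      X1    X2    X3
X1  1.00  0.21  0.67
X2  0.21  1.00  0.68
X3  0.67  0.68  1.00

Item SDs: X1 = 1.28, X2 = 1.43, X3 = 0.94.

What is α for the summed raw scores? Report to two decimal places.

Σσ²ᵢ = 1.28² + 1.43² + 0.94² = 4.5669
Covariances σ_ij = r_ij · s_i · s_j:
  σ(X1,X2) = 0.21 × 1.28 × 1.43 = 0.3844
  σ(X1,X3) = 0.67 × 1.28 × 0.94 = 0.8061
  σ(X2,X3) = 0.68 × 1.43 × 0.94 = 0.9141
σ²_T = Σσ²ᵢ + 2·Σσ_ij = 4.5669 + 2 × 2.1046 = 8.7761
α = (3/2)·(1 − 4.5669/8.7761) = 0.72

α = 0.72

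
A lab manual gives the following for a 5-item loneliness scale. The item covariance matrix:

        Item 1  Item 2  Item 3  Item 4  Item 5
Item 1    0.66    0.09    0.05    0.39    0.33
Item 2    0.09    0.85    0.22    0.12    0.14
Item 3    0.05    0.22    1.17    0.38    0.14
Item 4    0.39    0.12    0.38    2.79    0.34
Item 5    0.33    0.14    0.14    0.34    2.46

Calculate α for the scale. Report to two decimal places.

α = 0.45

Σσᵢ² = 0.66 + 0.85 + 1.17 + 2.79 + 2.46 = 7.93
Sum of the distinct covariances = 2.20
σ²_total = 7.93 + 2 × 2.20 = 12.33
α = (k/(k−1))·(1 − Σσᵢ²/σ²_total) = (5/4)·(1 − 7.93/12.33) = 0.45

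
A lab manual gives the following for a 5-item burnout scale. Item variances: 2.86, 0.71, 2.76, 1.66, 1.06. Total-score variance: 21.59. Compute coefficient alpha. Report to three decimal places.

Σσᵢ² = 2.86 + 0.71 + 2.76 + 1.66 + 1.06 = 9.05
α = (k/(k−1))·(1 − Σσᵢ²/total variance) = (5/4)·(1 − 9.05/21.59) = 0.726

coefficient alpha = 0.726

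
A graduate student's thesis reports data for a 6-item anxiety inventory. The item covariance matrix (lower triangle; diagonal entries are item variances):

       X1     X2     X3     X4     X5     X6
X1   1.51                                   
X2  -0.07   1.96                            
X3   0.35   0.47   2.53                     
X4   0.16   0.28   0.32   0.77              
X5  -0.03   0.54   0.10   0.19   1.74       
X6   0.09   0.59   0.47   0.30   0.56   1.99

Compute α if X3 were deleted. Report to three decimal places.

α = 0.495

Remaining items: X1, X2, X4, X5, X6 (k = 5).
ΣVar(i) = 1.51 + 1.96 + 0.77 + 1.74 + 1.99 = 7.97
σ²_total = 7.97 + 2 × 2.61 = 13.19
α (item deleted) = (5/4)·(1 − 7.97/13.19) = 0.495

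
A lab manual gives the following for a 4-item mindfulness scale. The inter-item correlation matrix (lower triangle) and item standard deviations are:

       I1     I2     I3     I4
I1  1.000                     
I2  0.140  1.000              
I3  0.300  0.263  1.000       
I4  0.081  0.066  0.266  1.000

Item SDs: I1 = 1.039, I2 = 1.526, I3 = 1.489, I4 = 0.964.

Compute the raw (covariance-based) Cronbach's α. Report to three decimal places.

Σσ²ᵢ = 1.039² + 1.526² + 1.489² + 0.964² = 6.5546
Covariances σ_ij = r_ij · s_i · s_j:
  σ(I1,I2) = 0.140 × 1.039 × 1.526 = 0.2220
  σ(I1,I3) = 0.300 × 1.039 × 1.489 = 0.4641
  σ(I1,I4) = 0.081 × 1.039 × 0.964 = 0.0811
  σ(I2,I3) = 0.263 × 1.526 × 1.489 = 0.5976
  σ(I2,I4) = 0.066 × 1.526 × 0.964 = 0.0971
  σ(I3,I4) = 0.266 × 1.489 × 0.964 = 0.3818
σ²_T = Σσ²ᵢ + 2·Σσ_ij = 6.5546 + 2 × 1.8437 = 10.2420
α = (4/3)·(1 − 6.5546/10.2420) = 0.480

Cronbach's α = 0.480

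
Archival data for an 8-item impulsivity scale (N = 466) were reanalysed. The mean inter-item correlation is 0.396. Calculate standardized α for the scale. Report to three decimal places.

Standardized α = k·r̄ / (1 + (k−1)·r̄) = 8 × 0.396 / (1 + 7 × 0.396)
  = 3.1680 / 3.7720 = 0.840

standardized α = 0.840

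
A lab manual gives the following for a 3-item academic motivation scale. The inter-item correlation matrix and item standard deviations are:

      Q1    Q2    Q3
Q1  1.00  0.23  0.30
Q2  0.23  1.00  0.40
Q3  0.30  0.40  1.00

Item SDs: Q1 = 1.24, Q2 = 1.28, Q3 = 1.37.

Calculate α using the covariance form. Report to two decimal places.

Σσ²ᵢ = 1.24² + 1.28² + 1.37² = 5.0529
Covariances σ_ij = r_ij · s_i · s_j:
  σ(Q1,Q2) = 0.23 × 1.24 × 1.28 = 0.3651
  σ(Q1,Q3) = 0.30 × 1.24 × 1.37 = 0.5096
  σ(Q2,Q3) = 0.40 × 1.28 × 1.37 = 0.7014
σ²_T = Σσ²ᵢ + 2·Σσ_ij = 5.0529 + 2 × 1.5761 = 8.2051
α = (3/2)·(1 − 5.0529/8.2051) = 0.58

α = 0.58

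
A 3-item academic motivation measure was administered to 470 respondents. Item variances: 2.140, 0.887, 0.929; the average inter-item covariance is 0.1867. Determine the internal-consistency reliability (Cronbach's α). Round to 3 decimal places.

sum of item variances = 2.140 + 0.887 + 0.929 = 3.956
Sum of the 3 distinct covariances = 3 × 0.1867 = 0.5601
σ²_T = sum of item variances + 2·Σcov = 3.956 + 2 × 0.5601 = 5.0762
α = (3/2)·(1 − 3.956/5.0762) = 0.331

Cronbach's α = 0.331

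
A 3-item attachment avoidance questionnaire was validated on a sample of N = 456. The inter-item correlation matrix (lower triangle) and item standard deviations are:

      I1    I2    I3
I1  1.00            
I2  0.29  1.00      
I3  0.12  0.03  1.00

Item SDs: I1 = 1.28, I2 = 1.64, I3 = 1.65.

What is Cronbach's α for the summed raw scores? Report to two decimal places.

α = 0.32

Σσ²ᵢ = 1.28² + 1.64² + 1.65² = 7.0505
Covariances σ_ij = r_ij · s_i · s_j:
  σ(I1,I2) = 0.29 × 1.28 × 1.64 = 0.6088
  σ(I1,I3) = 0.12 × 1.28 × 1.65 = 0.2534
  σ(I2,I3) = 0.03 × 1.64 × 1.65 = 0.0812
σ²_T = Σσ²ᵢ + 2·Σσ_ij = 7.0505 + 2 × 0.9434 = 8.9373
α = (3/2)·(1 − 7.0505/8.9373) = 0.32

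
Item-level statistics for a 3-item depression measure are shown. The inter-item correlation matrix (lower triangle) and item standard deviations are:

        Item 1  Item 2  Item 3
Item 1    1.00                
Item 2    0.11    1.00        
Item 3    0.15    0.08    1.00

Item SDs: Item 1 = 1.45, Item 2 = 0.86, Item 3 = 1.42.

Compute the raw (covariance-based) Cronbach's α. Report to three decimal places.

α = 0.274

Σσ²ᵢ = 1.45² + 0.86² + 1.42² = 4.8585
Covariances σ_ij = r_ij · s_i · s_j:
  σ(Item 1,Item 2) = 0.11 × 1.45 × 0.86 = 0.1372
  σ(Item 1,Item 3) = 0.15 × 1.45 × 1.42 = 0.3088
  σ(Item 2,Item 3) = 0.08 × 0.86 × 1.42 = 0.0977
σ²_T = Σσ²ᵢ + 2·Σσ_ij = 4.8585 + 2 × 0.5437 = 5.9459
α = (3/2)·(1 − 4.8585/5.9459) = 0.274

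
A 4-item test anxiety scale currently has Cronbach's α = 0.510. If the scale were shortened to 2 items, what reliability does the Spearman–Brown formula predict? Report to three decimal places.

predicted reliability = 0.342

Length factor m = 2/4 = 0.5000
α' = m·α / (1 − (1−m)·α)
   = 2/4 × 0.510 / (1 − (1 − 2/4) × 0.510)
   = 0.2550 / 0.7450 = 0.342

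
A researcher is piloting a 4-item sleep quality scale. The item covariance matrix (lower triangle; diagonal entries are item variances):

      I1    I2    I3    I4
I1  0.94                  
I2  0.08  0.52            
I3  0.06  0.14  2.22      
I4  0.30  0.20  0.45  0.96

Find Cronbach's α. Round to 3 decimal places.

Cronbach's α = 0.462

Σσᵢ² = 0.94 + 0.52 + 2.22 + 0.96 = 4.64
Sum of the distinct covariances = 1.23
σ²_total = 4.64 + 2 × 1.23 = 7.10
α = (k/(k−1))·(1 − Σσᵢ²/σ²_total) = (4/3)·(1 − 4.64/7.10) = 0.462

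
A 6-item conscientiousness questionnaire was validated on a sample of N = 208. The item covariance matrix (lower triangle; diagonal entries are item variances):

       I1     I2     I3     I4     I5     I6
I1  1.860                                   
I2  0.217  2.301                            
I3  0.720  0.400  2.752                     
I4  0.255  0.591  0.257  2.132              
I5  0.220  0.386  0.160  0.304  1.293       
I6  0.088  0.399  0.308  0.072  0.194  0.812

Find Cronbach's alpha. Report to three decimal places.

Cronbach's alpha = 0.541

Σσᵢ² = 1.860 + 2.301 + 2.752 + 2.132 + 1.293 + 0.812 = 11.150
Sum of the distinct covariances = 4.571
total variance = 11.150 + 2 × 4.571 = 20.292
α = (k/(k−1))·(1 − Σσᵢ²/total variance) = (6/5)·(1 − 11.150/20.292) = 0.541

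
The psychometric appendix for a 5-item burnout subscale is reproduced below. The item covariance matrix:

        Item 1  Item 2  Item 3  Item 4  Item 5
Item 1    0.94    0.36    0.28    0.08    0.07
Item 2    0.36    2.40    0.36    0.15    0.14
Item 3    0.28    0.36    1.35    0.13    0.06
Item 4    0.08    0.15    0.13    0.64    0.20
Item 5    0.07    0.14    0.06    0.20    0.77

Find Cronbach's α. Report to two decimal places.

sum of item variances = 0.94 + 2.40 + 1.35 + 0.64 + 0.77 = 6.10
Σ_{i<j} σ_ij = 1.83
Var(T) = 6.10 + 2 × 1.83 = 9.76
α = (k/(k−1))·(1 − sum of item variances/Var(T)) = (5/4)·(1 − 6.10/9.76) = 0.47

α = 0.47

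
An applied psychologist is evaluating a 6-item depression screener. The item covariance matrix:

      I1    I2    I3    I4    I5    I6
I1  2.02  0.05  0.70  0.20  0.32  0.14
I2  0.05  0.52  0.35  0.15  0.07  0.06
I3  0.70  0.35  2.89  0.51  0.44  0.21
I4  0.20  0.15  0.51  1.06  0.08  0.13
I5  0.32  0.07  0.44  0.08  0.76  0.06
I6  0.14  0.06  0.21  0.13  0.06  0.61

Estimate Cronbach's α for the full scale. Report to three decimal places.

Cronbach's α = 0.563

Σσ²ᵢ = 2.02 + 0.52 + 2.89 + 1.06 + 0.76 + 0.61 = 7.86
Sum of the distinct covariances = 3.47
σ²_T = 7.86 + 2 × 3.47 = 14.80
α = (k/(k−1))·(1 − Σσ²ᵢ/σ²_T) = (6/5)·(1 − 7.86/14.80) = 0.563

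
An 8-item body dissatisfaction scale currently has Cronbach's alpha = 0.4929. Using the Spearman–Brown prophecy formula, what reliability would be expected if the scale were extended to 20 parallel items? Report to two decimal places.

Length factor m = 20/8 = 2.5000
α' = m·α / (1 + (m−1)·α)
   = 20/8 × 0.4929 / (1 + (20/8 − 1) × 0.4929)
   = 1.2323 / 1.7393 = 0.71

predicted reliability = 0.71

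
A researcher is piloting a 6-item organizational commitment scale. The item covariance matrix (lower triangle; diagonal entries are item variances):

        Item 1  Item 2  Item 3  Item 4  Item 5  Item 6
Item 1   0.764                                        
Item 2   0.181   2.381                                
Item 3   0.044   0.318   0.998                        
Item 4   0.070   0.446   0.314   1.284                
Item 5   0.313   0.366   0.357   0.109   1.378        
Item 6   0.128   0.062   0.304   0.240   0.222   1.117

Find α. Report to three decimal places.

ΣVar(i) = 0.764 + 2.381 + 0.998 + 1.284 + 1.378 + 1.117 = 7.922
Σ_{i<j} σ_ij = 3.474
total variance = 7.922 + 2 × 3.474 = 14.870
α = (k/(k−1))·(1 − ΣVar(i)/total variance) = (6/5)·(1 − 7.922/14.870) = 0.561

α = 0.561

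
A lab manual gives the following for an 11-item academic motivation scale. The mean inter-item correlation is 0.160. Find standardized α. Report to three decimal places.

Standardized α = k·r̄ / (1 + (k−1)·r̄) = 11 × 0.160 / (1 + 10 × 0.160)
  = 1.7600 / 2.6000 = 0.677

standardized α = 0.677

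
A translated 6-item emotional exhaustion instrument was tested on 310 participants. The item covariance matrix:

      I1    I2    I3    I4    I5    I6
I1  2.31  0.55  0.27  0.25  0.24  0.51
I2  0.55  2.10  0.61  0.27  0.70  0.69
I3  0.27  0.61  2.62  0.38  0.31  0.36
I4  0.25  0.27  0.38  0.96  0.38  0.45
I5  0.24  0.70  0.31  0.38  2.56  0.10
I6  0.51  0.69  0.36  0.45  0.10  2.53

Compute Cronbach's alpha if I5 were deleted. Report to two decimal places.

Cronbach's alpha = 0.57

Remaining items: I1, I2, I3, I4, I6 (k = 5).
ΣVar(i) = 2.31 + 2.10 + 2.62 + 0.96 + 2.53 = 10.52
σ²_total = 10.52 + 2 × 4.34 = 19.20
α (item deleted) = (5/4)·(1 − 10.52/19.20) = 0.57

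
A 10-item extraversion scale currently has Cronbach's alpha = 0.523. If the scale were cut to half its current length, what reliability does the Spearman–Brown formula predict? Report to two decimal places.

Length factor m = 1/2
α' = m·α / (1 − (1−m)·α)
   = 1/2 × 0.523 / (1 − (1 − 1/2) × 0.523)
   = 0.2615 / 0.7385 = 0.35

predicted reliability = 0.35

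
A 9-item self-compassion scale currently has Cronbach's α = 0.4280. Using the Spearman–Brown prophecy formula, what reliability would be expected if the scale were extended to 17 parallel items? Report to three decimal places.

Length factor m = 17/9 = 1.8889
α' = m·α / (1 + (m−1)·α)
   = 17/9 × 0.4280 / (1 + (17/9 − 1) × 0.4280)
   = 0.8084 / 1.3804 = 0.586

predicted reliability = 0.586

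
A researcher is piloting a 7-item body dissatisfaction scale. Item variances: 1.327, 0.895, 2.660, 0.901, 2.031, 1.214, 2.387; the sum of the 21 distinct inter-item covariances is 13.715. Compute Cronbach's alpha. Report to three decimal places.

sum of item variances = 1.327 + 0.895 + 2.660 + 0.901 + 2.031 + 1.214 + 2.387 = 11.415
Sum of distinct covariances = 13.715
σ²_T = sum of item variances + 2·Σcov = 11.415 + 2 × 13.715 = 38.845
α = (7/6)·(1 − 11.415/38.845) = 0.824

α = 0.824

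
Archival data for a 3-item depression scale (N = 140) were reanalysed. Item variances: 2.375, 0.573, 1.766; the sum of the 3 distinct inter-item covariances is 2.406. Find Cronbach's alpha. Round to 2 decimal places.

α = 0.76

sum of item variances = 2.375 + 0.573 + 1.766 = 4.714
Sum of distinct covariances = 2.406
σ²_total = sum of item variances + 2·Σcov = 4.714 + 2 × 2.406 = 9.526
α = (3/2)·(1 − 4.714/9.526) = 0.76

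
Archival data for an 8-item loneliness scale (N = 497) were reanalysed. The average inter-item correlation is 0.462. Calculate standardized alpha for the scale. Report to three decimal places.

Standardized α = k·r̄ / (1 + (k−1)·r̄) = 8 × 0.462 / (1 + 7 × 0.462)
  = 3.6960 / 4.2340 = 0.873

α = 0.873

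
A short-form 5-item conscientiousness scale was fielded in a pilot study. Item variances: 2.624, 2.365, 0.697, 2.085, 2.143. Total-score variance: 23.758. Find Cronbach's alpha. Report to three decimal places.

α = 0.728

sum of item variances = 2.624 + 2.365 + 0.697 + 2.085 + 2.143 = 9.914
α = (k/(k−1))·(1 − sum of item variances/total variance) = (5/4)·(1 − 9.914/23.758) = 0.728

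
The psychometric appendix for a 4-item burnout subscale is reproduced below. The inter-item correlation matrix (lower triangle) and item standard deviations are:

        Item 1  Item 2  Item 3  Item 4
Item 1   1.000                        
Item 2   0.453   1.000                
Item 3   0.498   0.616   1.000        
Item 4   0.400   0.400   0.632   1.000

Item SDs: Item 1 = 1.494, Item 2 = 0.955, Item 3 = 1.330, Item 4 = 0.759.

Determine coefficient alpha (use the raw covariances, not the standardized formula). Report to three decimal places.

Σσ²ᵢ = 1.494² + 0.955² + 1.330² + 0.759² = 5.4890
Covariances σ_ij = r_ij · s_i · s_j:
  σ(Item 1,Item 2) = 0.453 × 1.494 × 0.955 = 0.6463
  σ(Item 1,Item 3) = 0.498 × 1.494 × 1.330 = 0.9895
  σ(Item 1,Item 4) = 0.400 × 1.494 × 0.759 = 0.4536
  σ(Item 2,Item 3) = 0.616 × 0.955 × 1.330 = 0.7824
  σ(Item 2,Item 4) = 0.400 × 0.955 × 0.759 = 0.2899
  σ(Item 3,Item 4) = 0.632 × 1.330 × 0.759 = 0.6380
σ²_T = Σσ²ᵢ + 2·Σσ_ij = 5.4890 + 2 × 3.7997 = 13.0884
α = (4/3)·(1 − 5.4890/13.0884) = 0.774

α = 0.774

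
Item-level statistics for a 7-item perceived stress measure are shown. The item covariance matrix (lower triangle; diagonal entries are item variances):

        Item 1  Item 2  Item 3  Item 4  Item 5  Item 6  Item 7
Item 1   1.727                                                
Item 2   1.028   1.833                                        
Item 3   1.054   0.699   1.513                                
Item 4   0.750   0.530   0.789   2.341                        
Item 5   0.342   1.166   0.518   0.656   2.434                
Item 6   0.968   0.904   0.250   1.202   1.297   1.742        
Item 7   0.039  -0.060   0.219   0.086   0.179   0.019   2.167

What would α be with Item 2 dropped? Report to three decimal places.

Remaining items: Item 1, Item 3, Item 4, Item 5, Item 6, Item 7 (k = 6).
ΣVar(i) = 1.727 + 1.513 + 2.341 + 2.434 + 1.742 + 2.167 = 11.924
total variance = 11.924 + 2 × 8.368 = 28.660
α (item deleted) = (6/5)·(1 − 11.924/28.660) = 0.701

α = 0.701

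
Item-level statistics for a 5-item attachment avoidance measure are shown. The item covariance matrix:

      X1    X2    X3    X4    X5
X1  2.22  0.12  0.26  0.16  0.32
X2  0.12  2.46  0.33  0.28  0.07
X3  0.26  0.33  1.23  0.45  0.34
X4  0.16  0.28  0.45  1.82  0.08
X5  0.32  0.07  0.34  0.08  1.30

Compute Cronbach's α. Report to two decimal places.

Cronbach's α = 0.44

sum of item variances = 2.22 + 2.46 + 1.23 + 1.82 + 1.30 = 9.03
Sum of the distinct covariances = 2.41
Var(T) = 9.03 + 2 × 2.41 = 13.85
α = (k/(k−1))·(1 − sum of item variances/Var(T)) = (5/4)·(1 − 9.03/13.85) = 0.44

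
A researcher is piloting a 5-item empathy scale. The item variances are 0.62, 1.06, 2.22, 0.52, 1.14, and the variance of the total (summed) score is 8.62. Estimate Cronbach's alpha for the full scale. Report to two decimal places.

α = 0.44

Σσᵢ² = 0.62 + 1.06 + 2.22 + 0.52 + 1.14 = 5.56
α = (k/(k−1))·(1 − Σσᵢ²/σ²_T) = (5/4)·(1 − 5.56/8.62) = 0.44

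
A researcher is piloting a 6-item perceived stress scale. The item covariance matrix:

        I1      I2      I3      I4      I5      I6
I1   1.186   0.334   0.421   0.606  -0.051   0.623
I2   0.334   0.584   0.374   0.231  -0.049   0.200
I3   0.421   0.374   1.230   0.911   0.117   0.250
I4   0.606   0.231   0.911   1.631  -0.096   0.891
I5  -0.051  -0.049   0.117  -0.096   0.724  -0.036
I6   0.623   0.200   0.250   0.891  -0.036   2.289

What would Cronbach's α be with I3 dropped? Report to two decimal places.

Remaining items: I1, I2, I4, I5, I6 (k = 5).
sum of item variances = 1.186 + 0.584 + 1.631 + 0.724 + 2.289 = 6.414
σ²_T = 6.414 + 2 × 2.653 = 11.720
α (item deleted) = (5/4)·(1 − 6.414/11.720) = 0.57

Cronbach's α = 0.57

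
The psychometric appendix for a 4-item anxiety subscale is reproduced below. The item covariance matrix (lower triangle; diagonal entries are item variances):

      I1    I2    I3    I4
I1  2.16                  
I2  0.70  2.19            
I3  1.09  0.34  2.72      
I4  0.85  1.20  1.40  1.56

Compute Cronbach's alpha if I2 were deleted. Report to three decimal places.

Remaining items: I1, I3, I4 (k = 3).
Σσᵢ² = 2.16 + 2.72 + 1.56 = 6.44
σ²_T = 6.44 + 2 × 3.34 = 13.12
α (item deleted) = (3/2)·(1 − 6.44/13.12) = 0.764

α = 0.764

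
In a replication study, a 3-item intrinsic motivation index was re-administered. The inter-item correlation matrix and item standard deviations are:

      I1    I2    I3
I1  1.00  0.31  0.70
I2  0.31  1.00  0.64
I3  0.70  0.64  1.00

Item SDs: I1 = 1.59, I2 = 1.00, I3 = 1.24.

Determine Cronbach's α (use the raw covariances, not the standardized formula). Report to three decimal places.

Σσ²ᵢ = 1.59² + 1.00² + 1.24² = 5.0657
Covariances σ_ij = r_ij · s_i · s_j:
  σ(I1,I2) = 0.31 × 1.59 × 1.00 = 0.4929
  σ(I1,I3) = 0.70 × 1.59 × 1.24 = 1.3801
  σ(I2,I3) = 0.64 × 1.00 × 1.24 = 0.7936
σ²_T = Σσ²ᵢ + 2·Σσ_ij = 5.0657 + 2 × 2.6666 = 10.3989
α = (3/2)·(1 − 5.0657/10.3989) = 0.769

Cronbach's α = 0.769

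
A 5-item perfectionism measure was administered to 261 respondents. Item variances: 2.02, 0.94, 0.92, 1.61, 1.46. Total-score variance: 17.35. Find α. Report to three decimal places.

α = 0.749

Σσᵢ² = 2.02 + 0.94 + 0.92 + 1.61 + 1.46 = 6.95
α = (k/(k−1))·(1 − Σσᵢ²/σ²_total) = (5/4)·(1 − 6.95/17.35) = 0.749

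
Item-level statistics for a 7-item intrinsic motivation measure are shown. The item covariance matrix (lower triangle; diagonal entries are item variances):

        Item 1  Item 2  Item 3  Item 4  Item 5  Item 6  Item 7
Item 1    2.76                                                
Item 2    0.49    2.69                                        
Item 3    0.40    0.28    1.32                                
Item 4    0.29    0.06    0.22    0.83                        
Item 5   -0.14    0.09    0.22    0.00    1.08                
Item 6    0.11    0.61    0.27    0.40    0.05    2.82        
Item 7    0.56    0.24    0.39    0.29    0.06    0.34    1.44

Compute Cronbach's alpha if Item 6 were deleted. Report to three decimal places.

Cronbach's alpha = 0.486

Remaining items: Item 1, Item 2, Item 3, Item 4, Item 5, Item 7 (k = 6).
sum of item variances = 2.76 + 2.69 + 1.32 + 0.83 + 1.08 + 1.44 = 10.12
Var(T) = 10.12 + 2 × 3.45 = 17.02
α (item deleted) = (6/5)·(1 − 10.12/17.02) = 0.486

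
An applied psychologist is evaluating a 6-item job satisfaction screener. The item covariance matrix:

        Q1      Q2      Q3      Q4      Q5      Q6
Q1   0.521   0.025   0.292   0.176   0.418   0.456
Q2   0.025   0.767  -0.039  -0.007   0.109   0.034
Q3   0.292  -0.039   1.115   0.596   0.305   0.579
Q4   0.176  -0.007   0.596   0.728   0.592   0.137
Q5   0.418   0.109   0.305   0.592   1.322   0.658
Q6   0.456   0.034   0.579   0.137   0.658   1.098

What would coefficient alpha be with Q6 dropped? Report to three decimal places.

coefficient alpha = 0.657

Remaining items: Q1, Q2, Q3, Q4, Q5 (k = 5).
Σσᵢ² = 0.521 + 0.767 + 1.115 + 0.728 + 1.322 = 4.453
Var(T) = 4.453 + 2 × 2.467 = 9.387
α (item deleted) = (5/4)·(1 − 4.453/9.387) = 0.657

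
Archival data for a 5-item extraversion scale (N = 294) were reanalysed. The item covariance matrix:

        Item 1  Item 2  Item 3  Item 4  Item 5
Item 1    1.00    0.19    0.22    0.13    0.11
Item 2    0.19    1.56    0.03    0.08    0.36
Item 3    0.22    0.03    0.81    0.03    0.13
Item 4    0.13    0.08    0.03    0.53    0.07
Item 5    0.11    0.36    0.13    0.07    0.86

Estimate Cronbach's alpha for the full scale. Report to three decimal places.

sum of item variances = 1.00 + 1.56 + 0.81 + 0.53 + 0.86 = 4.76
Σ_{i<j} σ_ij = 1.35
Var(T) = 4.76 + 2 × 1.35 = 7.46
α = (k/(k−1))·(1 − sum of item variances/Var(T)) = (5/4)·(1 − 4.76/7.46) = 0.452

Cronbach's alpha = 0.452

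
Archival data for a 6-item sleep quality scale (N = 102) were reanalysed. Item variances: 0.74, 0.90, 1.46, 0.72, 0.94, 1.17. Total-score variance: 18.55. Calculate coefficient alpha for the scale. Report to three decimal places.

α = 0.816

Σσ²ᵢ = 0.74 + 0.90 + 1.46 + 0.72 + 0.94 + 1.17 = 5.93
α = (k/(k−1))·(1 − Σσ²ᵢ/σ²_T) = (6/5)·(1 − 5.93/18.55) = 0.816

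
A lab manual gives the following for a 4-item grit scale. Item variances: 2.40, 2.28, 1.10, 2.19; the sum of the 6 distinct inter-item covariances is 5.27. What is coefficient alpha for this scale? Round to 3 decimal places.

sum of item variances = 2.40 + 2.28 + 1.10 + 2.19 = 7.97
Sum of distinct covariances = 5.27
σ²_T = sum of item variances + 2·Σcov = 7.97 + 2 × 5.27 = 18.51
α = (4/3)·(1 − 7.97/18.51) = 0.759

coefficient alpha = 0.759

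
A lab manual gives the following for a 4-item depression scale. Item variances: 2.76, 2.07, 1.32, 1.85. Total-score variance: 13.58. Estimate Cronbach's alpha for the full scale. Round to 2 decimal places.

sum of item variances = 2.76 + 2.07 + 1.32 + 1.85 = 8.00
α = (k/(k−1))·(1 − sum of item variances/Var(T)) = (4/3)·(1 − 8.00/13.58) = 0.55

α = 0.55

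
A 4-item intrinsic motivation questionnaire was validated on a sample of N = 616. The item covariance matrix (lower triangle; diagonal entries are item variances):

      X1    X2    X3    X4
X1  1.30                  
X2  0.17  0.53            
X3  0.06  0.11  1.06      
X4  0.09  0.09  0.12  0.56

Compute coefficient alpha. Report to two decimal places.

Σσᵢ² = 1.30 + 0.53 + 1.06 + 0.56 = 3.45
Σ_{i<j} σ_ij = 0.64
Var(T) = 3.45 + 2 × 0.64 = 4.73
α = (k/(k−1))·(1 − Σσᵢ²/Var(T)) = (4/3)·(1 − 3.45/4.73) = 0.36

α = 0.36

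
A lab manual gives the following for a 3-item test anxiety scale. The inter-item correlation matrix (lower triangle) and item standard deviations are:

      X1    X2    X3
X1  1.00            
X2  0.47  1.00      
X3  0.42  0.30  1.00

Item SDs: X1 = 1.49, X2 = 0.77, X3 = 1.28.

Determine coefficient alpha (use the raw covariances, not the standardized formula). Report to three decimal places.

Σσ²ᵢ = 1.49² + 0.77² + 1.28² = 4.4514
Covariances σ_ij = r_ij · s_i · s_j:
  σ(X1,X2) = 0.47 × 1.49 × 0.77 = 0.5392
  σ(X1,X3) = 0.42 × 1.49 × 1.28 = 0.8010
  σ(X2,X3) = 0.30 × 0.77 × 1.28 = 0.2957
σ²_T = Σσ²ᵢ + 2·Σσ_ij = 4.4514 + 2 × 1.6359 = 7.7232
α = (3/2)·(1 − 4.4514/7.7232) = 0.635

α = 0.635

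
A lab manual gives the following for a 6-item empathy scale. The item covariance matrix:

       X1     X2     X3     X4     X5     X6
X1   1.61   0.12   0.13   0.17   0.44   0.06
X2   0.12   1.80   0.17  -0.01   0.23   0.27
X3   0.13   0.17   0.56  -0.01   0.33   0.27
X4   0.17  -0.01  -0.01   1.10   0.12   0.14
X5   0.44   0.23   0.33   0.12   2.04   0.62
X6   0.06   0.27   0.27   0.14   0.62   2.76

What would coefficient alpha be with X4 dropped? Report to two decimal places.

Remaining items: X1, X2, X3, X5, X6 (k = 5).
Σσ²ᵢ = 1.61 + 1.80 + 0.56 + 2.04 + 2.76 = 8.77
total variance = 8.77 + 2 × 2.64 = 14.05
α (item deleted) = (5/4)·(1 − 8.77/14.05) = 0.47

coefficient alpha = 0.47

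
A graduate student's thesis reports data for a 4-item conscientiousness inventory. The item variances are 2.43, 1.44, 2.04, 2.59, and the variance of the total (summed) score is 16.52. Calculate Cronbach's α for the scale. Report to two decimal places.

Σσ²ᵢ = 2.43 + 1.44 + 2.04 + 2.59 = 8.50
α = (k/(k−1))·(1 − Σσ²ᵢ/σ²_total) = (4/3)·(1 − 8.50/16.52) = 0.65

α = 0.65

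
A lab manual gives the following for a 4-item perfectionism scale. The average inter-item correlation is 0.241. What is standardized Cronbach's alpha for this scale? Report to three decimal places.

standardized Cronbach's alpha = 0.559

Standardized α = k·r̄ / (1 + (k−1)·r̄) = 4 × 0.241 / (1 + 3 × 0.241)
  = 0.9640 / 1.7230 = 0.559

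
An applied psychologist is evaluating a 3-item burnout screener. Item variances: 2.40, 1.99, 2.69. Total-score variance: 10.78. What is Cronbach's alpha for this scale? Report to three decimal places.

Σσᵢ² = 2.40 + 1.99 + 2.69 = 7.08
α = (k/(k−1))·(1 − Σσᵢ²/σ²_T) = (3/2)·(1 − 7.08/10.78) = 0.515

Cronbach's alpha = 0.515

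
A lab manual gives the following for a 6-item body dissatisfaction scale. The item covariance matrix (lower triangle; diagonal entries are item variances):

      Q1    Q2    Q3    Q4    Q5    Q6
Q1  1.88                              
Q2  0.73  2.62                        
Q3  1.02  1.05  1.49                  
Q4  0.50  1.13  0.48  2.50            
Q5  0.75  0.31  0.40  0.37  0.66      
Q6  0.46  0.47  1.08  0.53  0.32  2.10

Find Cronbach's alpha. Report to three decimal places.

Cronbach's alpha = 0.757

sum of item variances = 1.88 + 2.62 + 1.49 + 2.50 + 0.66 + 2.10 = 11.25
Sum of off-diagonal covariances = 9.60
Var(T) = 11.25 + 2 × 9.60 = 30.45
α = (k/(k−1))·(1 − sum of item variances/Var(T)) = (6/5)·(1 − 11.25/30.45) = 0.757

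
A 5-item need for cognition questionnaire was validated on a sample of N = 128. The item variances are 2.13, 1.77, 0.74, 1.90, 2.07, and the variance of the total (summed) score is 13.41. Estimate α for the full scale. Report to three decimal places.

ΣVar(i) = 2.13 + 1.77 + 0.74 + 1.90 + 2.07 = 8.61
α = (k/(k−1))·(1 − ΣVar(i)/total variance) = (5/4)·(1 − 8.61/13.41) = 0.447

α = 0.447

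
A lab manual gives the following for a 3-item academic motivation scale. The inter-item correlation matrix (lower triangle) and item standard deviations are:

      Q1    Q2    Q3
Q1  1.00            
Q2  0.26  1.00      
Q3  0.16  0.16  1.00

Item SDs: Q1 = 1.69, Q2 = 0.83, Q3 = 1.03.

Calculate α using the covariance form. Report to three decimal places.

Σσ²ᵢ = 1.69² + 0.83² + 1.03² = 4.6059
Covariances σ_ij = r_ij · s_i · s_j:
  σ(Q1,Q2) = 0.26 × 1.69 × 0.83 = 0.3647
  σ(Q1,Q3) = 0.16 × 1.69 × 1.03 = 0.2785
  σ(Q2,Q3) = 0.16 × 0.83 × 1.03 = 0.1368
σ²_T = Σσ²ᵢ + 2·Σσ_ij = 4.6059 + 2 × 0.7800 = 6.1659
α = (3/2)·(1 − 4.6059/6.1659) = 0.380

α = 0.380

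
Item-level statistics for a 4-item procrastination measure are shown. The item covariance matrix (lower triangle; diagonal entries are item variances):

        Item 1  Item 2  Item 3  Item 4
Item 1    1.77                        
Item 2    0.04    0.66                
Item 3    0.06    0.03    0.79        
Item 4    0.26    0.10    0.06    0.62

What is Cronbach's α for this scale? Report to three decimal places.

sum of item variances = 1.77 + 0.66 + 0.79 + 0.62 = 3.84
Sum of the distinct covariances = 0.55
σ²_total = 3.84 + 2 × 0.55 = 4.94
α = (k/(k−1))·(1 − sum of item variances/σ²_total) = (4/3)·(1 − 3.84/4.94) = 0.297

Cronbach's α = 0.297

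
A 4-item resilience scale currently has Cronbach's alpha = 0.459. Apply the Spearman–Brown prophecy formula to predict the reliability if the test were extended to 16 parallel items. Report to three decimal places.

predicted reliability = 0.772

Length factor m = 16/4 = 4.0000
α' = m·α / (1 + (m−1)·α)
   = 16/4 × 0.459 / (1 + (16/4 − 1) × 0.459)
   = 1.8360 / 2.3770 = 0.772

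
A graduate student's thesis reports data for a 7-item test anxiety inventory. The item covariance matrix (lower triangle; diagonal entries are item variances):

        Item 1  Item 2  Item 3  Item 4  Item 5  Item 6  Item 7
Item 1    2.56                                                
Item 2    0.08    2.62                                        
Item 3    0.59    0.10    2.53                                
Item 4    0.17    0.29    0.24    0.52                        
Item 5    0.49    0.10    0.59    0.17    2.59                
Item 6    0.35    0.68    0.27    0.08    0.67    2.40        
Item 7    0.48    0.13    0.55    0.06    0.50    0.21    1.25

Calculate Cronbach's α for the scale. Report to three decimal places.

Σσᵢ² = 2.56 + 2.62 + 2.53 + 0.52 + 2.59 + 2.40 + 1.25 = 14.47
Sum of the distinct covariances = 6.80
σ²_T = 14.47 + 2 × 6.80 = 28.07
α = (k/(k−1))·(1 − Σσᵢ²/σ²_T) = (7/6)·(1 − 14.47/28.07) = 0.565

α = 0.565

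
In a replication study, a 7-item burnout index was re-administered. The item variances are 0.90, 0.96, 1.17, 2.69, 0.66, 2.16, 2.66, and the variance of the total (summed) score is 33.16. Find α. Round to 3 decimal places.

α = 0.773

sum of item variances = 0.90 + 0.96 + 1.17 + 2.69 + 0.66 + 2.16 + 2.66 = 11.20
α = (k/(k−1))·(1 − sum of item variances/Var(T)) = (7/6)·(1 − 11.20/33.16) = 0.773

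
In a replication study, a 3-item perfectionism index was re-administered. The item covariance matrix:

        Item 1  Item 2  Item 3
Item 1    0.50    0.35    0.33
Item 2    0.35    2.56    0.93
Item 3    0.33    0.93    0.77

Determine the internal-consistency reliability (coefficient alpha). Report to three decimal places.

α = 0.685

ΣVar(i) = 0.50 + 2.56 + 0.77 = 3.83
Sum of off-diagonal covariances = 1.61
Var(T) = 3.83 + 2 × 1.61 = 7.05
α = (k/(k−1))·(1 − ΣVar(i)/Var(T)) = (3/2)·(1 − 3.83/7.05) = 0.685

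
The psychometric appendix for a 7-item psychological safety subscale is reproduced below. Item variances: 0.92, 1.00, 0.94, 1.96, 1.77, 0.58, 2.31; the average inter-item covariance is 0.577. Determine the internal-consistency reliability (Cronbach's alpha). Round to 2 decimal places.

Σσᵢ² = 0.92 + 1.00 + 0.94 + 1.96 + 1.77 + 0.58 + 2.31 = 9.48
Sum of the 21 distinct covariances = 21 × 0.577 = 12.117
Var(T) = Σσᵢ² + 2·Σcov = 9.48 + 2 × 12.117 = 33.714
α = (7/6)·(1 − 9.48/33.714) = 0.84

α = 0.84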